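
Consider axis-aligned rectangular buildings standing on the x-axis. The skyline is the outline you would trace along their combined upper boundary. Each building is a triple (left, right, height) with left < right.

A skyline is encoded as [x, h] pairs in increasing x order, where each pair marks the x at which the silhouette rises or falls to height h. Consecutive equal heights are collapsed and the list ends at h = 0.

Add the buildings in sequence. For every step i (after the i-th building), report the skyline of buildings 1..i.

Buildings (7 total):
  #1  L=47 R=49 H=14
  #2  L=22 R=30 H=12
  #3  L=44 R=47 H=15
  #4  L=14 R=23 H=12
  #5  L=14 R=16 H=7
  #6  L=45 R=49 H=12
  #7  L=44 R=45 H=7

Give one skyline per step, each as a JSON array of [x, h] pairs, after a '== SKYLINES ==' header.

== SKYLINES ==
[[47,14],[49,0]]
[[22,12],[30,0],[47,14],[49,0]]
[[22,12],[30,0],[44,15],[47,14],[49,0]]
[[14,12],[30,0],[44,15],[47,14],[49,0]]
[[14,12],[30,0],[44,15],[47,14],[49,0]]
[[14,12],[30,0],[44,15],[47,14],[49,0]]
[[14,12],[30,0],[44,15],[47,14],[49,0]]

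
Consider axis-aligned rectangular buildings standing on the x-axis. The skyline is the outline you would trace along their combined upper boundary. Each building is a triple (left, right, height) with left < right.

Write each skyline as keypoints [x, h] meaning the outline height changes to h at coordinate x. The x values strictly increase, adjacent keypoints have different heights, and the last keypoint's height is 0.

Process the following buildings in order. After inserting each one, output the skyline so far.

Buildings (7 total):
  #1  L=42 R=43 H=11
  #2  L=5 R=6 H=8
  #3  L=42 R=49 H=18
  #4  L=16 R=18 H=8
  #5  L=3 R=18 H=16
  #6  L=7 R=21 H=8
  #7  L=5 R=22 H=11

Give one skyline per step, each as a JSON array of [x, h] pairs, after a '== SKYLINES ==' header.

== SKYLINES ==
[[42,11],[43,0]]
[[5,8],[6,0],[42,11],[43,0]]
[[5,8],[6,0],[42,18],[49,0]]
[[5,8],[6,0],[16,8],[18,0],[42,18],[49,0]]
[[3,16],[18,0],[42,18],[49,0]]
[[3,16],[18,8],[21,0],[42,18],[49,0]]
[[3,16],[18,11],[22,0],[42,18],[49,0]]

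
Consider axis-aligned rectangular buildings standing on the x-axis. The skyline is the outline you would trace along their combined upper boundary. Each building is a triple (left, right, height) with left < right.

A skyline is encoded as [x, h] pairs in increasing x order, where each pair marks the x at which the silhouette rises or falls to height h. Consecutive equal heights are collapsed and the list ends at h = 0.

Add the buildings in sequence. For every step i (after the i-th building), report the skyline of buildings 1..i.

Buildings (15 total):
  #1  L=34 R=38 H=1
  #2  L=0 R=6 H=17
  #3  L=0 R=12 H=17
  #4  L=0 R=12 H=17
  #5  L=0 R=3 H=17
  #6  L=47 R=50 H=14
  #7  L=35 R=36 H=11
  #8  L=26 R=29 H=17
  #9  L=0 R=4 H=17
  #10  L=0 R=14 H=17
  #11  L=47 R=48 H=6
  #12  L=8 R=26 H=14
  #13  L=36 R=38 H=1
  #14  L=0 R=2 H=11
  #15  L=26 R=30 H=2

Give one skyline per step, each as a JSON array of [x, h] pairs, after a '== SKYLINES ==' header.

== SKYLINES ==
[[34,1],[38,0]]
[[0,17],[6,0],[34,1],[38,0]]
[[0,17],[12,0],[34,1],[38,0]]
[[0,17],[12,0],[34,1],[38,0]]
[[0,17],[12,0],[34,1],[38,0]]
[[0,17],[12,0],[34,1],[38,0],[47,14],[50,0]]
[[0,17],[12,0],[34,1],[35,11],[36,1],[38,0],[47,14],[50,0]]
[[0,17],[12,0],[26,17],[29,0],[34,1],[35,11],[36,1],[38,0],[47,14],[50,0]]
[[0,17],[12,0],[26,17],[29,0],[34,1],[35,11],[36,1],[38,0],[47,14],[50,0]]
[[0,17],[14,0],[26,17],[29,0],[34,1],[35,11],[36,1],[38,0],[47,14],[50,0]]
[[0,17],[14,0],[26,17],[29,0],[34,1],[35,11],[36,1],[38,0],[47,14],[50,0]]
[[0,17],[14,14],[26,17],[29,0],[34,1],[35,11],[36,1],[38,0],[47,14],[50,0]]
[[0,17],[14,14],[26,17],[29,0],[34,1],[35,11],[36,1],[38,0],[47,14],[50,0]]
[[0,17],[14,14],[26,17],[29,0],[34,1],[35,11],[36,1],[38,0],[47,14],[50,0]]
[[0,17],[14,14],[26,17],[29,2],[30,0],[34,1],[35,11],[36,1],[38,0],[47,14],[50,0]]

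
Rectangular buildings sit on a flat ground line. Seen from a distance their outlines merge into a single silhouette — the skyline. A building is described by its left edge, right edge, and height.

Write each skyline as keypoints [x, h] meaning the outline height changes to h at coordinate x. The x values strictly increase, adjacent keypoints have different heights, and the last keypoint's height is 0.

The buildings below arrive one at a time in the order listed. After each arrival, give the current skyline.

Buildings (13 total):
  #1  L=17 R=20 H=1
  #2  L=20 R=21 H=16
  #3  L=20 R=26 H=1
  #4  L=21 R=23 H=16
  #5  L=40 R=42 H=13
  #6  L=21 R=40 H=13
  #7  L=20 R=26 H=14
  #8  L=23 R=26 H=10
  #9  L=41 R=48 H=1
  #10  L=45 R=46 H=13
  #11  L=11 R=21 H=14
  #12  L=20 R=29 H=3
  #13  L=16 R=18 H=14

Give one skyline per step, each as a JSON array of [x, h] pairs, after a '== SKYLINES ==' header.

== SKYLINES ==
[[17,1],[20,0]]
[[17,1],[20,16],[21,0]]
[[17,1],[20,16],[21,1],[26,0]]
[[17,1],[20,16],[23,1],[26,0]]
[[17,1],[20,16],[23,1],[26,0],[40,13],[42,0]]
[[17,1],[20,16],[23,13],[42,0]]
[[17,1],[20,16],[23,14],[26,13],[42,0]]
[[17,1],[20,16],[23,14],[26,13],[42,0]]
[[17,1],[20,16],[23,14],[26,13],[42,1],[48,0]]
[[17,1],[20,16],[23,14],[26,13],[42,1],[45,13],[46,1],[48,0]]
[[11,14],[20,16],[23,14],[26,13],[42,1],[45,13],[46,1],[48,0]]
[[11,14],[20,16],[23,14],[26,13],[42,1],[45,13],[46,1],[48,0]]
[[11,14],[20,16],[23,14],[26,13],[42,1],[45,13],[46,1],[48,0]]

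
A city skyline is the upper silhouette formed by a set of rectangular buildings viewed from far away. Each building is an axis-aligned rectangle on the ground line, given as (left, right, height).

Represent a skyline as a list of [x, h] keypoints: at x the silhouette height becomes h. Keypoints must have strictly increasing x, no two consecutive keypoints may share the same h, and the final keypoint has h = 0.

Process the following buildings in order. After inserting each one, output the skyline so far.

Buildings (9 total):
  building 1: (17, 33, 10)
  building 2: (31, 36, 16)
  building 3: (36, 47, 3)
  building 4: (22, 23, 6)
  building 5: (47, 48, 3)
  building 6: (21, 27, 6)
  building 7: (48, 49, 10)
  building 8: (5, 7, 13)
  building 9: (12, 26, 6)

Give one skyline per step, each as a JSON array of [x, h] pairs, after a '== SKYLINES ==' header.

== SKYLINES ==
[[17,10],[33,0]]
[[17,10],[31,16],[36,0]]
[[17,10],[31,16],[36,3],[47,0]]
[[17,10],[31,16],[36,3],[47,0]]
[[17,10],[31,16],[36,3],[48,0]]
[[17,10],[31,16],[36,3],[48,0]]
[[17,10],[31,16],[36,3],[48,10],[49,0]]
[[5,13],[7,0],[17,10],[31,16],[36,3],[48,10],[49,0]]
[[5,13],[7,0],[12,6],[17,10],[31,16],[36,3],[48,10],[49,0]]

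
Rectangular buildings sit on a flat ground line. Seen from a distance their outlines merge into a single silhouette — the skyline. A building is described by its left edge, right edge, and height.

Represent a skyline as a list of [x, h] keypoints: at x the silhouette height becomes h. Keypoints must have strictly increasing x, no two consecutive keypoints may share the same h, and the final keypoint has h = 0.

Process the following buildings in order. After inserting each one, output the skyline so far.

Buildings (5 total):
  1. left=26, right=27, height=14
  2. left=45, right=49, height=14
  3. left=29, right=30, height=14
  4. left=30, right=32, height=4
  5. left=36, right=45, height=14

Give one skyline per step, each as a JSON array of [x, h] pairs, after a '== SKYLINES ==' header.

== SKYLINES ==
[[26,14],[27,0]]
[[26,14],[27,0],[45,14],[49,0]]
[[26,14],[27,0],[29,14],[30,0],[45,14],[49,0]]
[[26,14],[27,0],[29,14],[30,4],[32,0],[45,14],[49,0]]
[[26,14],[27,0],[29,14],[30,4],[32,0],[36,14],[49,0]]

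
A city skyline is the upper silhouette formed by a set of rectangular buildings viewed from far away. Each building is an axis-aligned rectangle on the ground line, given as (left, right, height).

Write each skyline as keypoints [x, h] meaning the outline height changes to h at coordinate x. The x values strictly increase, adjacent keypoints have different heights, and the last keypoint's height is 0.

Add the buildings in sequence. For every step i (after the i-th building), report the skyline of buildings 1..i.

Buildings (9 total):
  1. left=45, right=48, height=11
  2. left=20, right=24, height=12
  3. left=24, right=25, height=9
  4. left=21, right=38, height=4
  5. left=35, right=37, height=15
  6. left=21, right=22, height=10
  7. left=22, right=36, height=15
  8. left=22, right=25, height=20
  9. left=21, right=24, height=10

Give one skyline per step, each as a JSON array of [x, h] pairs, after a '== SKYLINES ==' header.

== SKYLINES ==
[[45,11],[48,0]]
[[20,12],[24,0],[45,11],[48,0]]
[[20,12],[24,9],[25,0],[45,11],[48,0]]
[[20,12],[24,9],[25,4],[38,0],[45,11],[48,0]]
[[20,12],[24,9],[25,4],[35,15],[37,4],[38,0],[45,11],[48,0]]
[[20,12],[24,9],[25,4],[35,15],[37,4],[38,0],[45,11],[48,0]]
[[20,12],[22,15],[37,4],[38,0],[45,11],[48,0]]
[[20,12],[22,20],[25,15],[37,4],[38,0],[45,11],[48,0]]
[[20,12],[22,20],[25,15],[37,4],[38,0],[45,11],[48,0]]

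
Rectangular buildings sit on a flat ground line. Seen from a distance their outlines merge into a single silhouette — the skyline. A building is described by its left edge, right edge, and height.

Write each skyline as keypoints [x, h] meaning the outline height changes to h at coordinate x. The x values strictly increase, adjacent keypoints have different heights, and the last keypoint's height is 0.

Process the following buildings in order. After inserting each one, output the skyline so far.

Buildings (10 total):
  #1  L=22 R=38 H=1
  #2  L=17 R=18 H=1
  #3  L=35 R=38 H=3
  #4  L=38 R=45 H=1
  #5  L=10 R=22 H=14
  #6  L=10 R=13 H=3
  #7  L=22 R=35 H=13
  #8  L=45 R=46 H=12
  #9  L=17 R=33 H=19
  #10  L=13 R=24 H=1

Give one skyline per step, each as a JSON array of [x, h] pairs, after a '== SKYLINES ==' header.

== SKYLINES ==
[[22,1],[38,0]]
[[17,1],[18,0],[22,1],[38,0]]
[[17,1],[18,0],[22,1],[35,3],[38,0]]
[[17,1],[18,0],[22,1],[35,3],[38,1],[45,0]]
[[10,14],[22,1],[35,3],[38,1],[45,0]]
[[10,14],[22,1],[35,3],[38,1],[45,0]]
[[10,14],[22,13],[35,3],[38,1],[45,0]]
[[10,14],[22,13],[35,3],[38,1],[45,12],[46,0]]
[[10,14],[17,19],[33,13],[35,3],[38,1],[45,12],[46,0]]
[[10,14],[17,19],[33,13],[35,3],[38,1],[45,12],[46,0]]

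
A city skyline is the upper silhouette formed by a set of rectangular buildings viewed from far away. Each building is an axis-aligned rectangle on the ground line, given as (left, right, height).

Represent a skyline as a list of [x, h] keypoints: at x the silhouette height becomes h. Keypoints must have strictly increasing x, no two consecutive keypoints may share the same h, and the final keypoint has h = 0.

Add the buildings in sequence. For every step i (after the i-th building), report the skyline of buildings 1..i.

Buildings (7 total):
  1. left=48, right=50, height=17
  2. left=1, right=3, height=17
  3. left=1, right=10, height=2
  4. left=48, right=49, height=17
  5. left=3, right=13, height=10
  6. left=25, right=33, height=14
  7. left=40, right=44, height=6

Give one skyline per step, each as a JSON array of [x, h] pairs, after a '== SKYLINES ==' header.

== SKYLINES ==
[[48,17],[50,0]]
[[1,17],[3,0],[48,17],[50,0]]
[[1,17],[3,2],[10,0],[48,17],[50,0]]
[[1,17],[3,2],[10,0],[48,17],[50,0]]
[[1,17],[3,10],[13,0],[48,17],[50,0]]
[[1,17],[3,10],[13,0],[25,14],[33,0],[48,17],[50,0]]
[[1,17],[3,10],[13,0],[25,14],[33,0],[40,6],[44,0],[48,17],[50,0]]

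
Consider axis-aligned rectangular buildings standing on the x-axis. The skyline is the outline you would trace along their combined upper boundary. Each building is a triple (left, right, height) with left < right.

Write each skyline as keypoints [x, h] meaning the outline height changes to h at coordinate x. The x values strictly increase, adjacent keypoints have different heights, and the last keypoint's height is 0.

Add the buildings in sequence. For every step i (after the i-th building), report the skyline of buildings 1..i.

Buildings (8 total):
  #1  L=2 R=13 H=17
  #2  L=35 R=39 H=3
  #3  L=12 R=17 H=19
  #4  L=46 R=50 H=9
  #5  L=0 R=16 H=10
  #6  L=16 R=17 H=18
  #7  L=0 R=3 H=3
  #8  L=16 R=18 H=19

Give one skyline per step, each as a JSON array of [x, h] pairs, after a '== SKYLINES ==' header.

== SKYLINES ==
[[2,17],[13,0]]
[[2,17],[13,0],[35,3],[39,0]]
[[2,17],[12,19],[17,0],[35,3],[39,0]]
[[2,17],[12,19],[17,0],[35,3],[39,0],[46,9],[50,0]]
[[0,10],[2,17],[12,19],[17,0],[35,3],[39,0],[46,9],[50,0]]
[[0,10],[2,17],[12,19],[17,0],[35,3],[39,0],[46,9],[50,0]]
[[0,10],[2,17],[12,19],[17,0],[35,3],[39,0],[46,9],[50,0]]
[[0,10],[2,17],[12,19],[18,0],[35,3],[39,0],[46,9],[50,0]]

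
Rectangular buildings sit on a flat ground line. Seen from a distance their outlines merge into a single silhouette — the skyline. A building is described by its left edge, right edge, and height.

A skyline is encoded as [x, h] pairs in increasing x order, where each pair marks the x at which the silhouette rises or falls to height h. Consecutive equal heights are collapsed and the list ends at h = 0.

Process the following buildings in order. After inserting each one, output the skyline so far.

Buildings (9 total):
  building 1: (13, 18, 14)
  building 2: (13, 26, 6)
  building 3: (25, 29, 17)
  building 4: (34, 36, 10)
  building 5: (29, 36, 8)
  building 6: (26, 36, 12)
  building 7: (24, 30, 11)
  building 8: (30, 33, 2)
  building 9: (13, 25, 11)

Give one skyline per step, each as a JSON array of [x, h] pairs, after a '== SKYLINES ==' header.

== SKYLINES ==
[[13,14],[18,0]]
[[13,14],[18,6],[26,0]]
[[13,14],[18,6],[25,17],[29,0]]
[[13,14],[18,6],[25,17],[29,0],[34,10],[36,0]]
[[13,14],[18,6],[25,17],[29,8],[34,10],[36,0]]
[[13,14],[18,6],[25,17],[29,12],[36,0]]
[[13,14],[18,6],[24,11],[25,17],[29,12],[36,0]]
[[13,14],[18,6],[24,11],[25,17],[29,12],[36,0]]
[[13,14],[18,11],[25,17],[29,12],[36,0]]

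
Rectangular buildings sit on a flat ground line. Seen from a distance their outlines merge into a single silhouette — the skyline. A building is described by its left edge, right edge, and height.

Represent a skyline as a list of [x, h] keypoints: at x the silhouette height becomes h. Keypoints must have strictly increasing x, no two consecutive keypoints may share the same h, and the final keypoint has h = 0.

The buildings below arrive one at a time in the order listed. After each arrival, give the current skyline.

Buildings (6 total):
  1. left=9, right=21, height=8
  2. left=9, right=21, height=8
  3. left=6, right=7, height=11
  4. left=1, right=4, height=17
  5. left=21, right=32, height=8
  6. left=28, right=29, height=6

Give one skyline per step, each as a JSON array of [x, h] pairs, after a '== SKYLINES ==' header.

== SKYLINES ==
[[9,8],[21,0]]
[[9,8],[21,0]]
[[6,11],[7,0],[9,8],[21,0]]
[[1,17],[4,0],[6,11],[7,0],[9,8],[21,0]]
[[1,17],[4,0],[6,11],[7,0],[9,8],[32,0]]
[[1,17],[4,0],[6,11],[7,0],[9,8],[32,0]]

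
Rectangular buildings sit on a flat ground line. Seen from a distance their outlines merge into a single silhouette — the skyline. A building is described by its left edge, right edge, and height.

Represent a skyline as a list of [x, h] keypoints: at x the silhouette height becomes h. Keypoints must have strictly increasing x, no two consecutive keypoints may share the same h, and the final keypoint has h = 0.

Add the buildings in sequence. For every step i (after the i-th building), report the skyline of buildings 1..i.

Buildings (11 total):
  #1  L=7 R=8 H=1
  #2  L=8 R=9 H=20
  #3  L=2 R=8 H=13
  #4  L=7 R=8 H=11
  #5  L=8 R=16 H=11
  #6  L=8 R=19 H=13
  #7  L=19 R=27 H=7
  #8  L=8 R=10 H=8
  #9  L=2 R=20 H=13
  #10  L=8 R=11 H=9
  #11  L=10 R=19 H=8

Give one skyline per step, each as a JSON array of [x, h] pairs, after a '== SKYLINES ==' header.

== SKYLINES ==
[[7,1],[8,0]]
[[7,1],[8,20],[9,0]]
[[2,13],[8,20],[9,0]]
[[2,13],[8,20],[9,0]]
[[2,13],[8,20],[9,11],[16,0]]
[[2,13],[8,20],[9,13],[19,0]]
[[2,13],[8,20],[9,13],[19,7],[27,0]]
[[2,13],[8,20],[9,13],[19,7],[27,0]]
[[2,13],[8,20],[9,13],[20,7],[27,0]]
[[2,13],[8,20],[9,13],[20,7],[27,0]]
[[2,13],[8,20],[9,13],[20,7],[27,0]]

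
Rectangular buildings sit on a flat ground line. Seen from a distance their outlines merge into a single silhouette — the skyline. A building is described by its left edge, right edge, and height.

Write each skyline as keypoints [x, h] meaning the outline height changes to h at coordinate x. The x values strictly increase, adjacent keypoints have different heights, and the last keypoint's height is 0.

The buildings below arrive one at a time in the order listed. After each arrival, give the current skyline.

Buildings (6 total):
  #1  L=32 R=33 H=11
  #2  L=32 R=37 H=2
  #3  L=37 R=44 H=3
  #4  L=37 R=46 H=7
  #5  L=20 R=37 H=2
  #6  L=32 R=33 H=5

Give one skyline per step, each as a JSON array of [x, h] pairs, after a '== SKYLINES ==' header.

== SKYLINES ==
[[32,11],[33,0]]
[[32,11],[33,2],[37,0]]
[[32,11],[33,2],[37,3],[44,0]]
[[32,11],[33,2],[37,7],[46,0]]
[[20,2],[32,11],[33,2],[37,7],[46,0]]
[[20,2],[32,11],[33,2],[37,7],[46,0]]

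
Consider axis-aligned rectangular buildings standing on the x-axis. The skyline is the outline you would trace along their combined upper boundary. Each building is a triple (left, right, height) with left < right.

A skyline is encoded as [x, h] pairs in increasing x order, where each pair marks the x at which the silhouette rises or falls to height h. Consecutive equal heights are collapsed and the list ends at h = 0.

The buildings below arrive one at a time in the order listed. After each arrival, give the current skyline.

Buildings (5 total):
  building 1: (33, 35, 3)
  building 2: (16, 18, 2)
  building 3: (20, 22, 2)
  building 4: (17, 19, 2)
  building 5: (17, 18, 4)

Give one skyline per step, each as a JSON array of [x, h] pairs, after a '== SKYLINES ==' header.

== SKYLINES ==
[[33,3],[35,0]]
[[16,2],[18,0],[33,3],[35,0]]
[[16,2],[18,0],[20,2],[22,0],[33,3],[35,0]]
[[16,2],[19,0],[20,2],[22,0],[33,3],[35,0]]
[[16,2],[17,4],[18,2],[19,0],[20,2],[22,0],[33,3],[35,0]]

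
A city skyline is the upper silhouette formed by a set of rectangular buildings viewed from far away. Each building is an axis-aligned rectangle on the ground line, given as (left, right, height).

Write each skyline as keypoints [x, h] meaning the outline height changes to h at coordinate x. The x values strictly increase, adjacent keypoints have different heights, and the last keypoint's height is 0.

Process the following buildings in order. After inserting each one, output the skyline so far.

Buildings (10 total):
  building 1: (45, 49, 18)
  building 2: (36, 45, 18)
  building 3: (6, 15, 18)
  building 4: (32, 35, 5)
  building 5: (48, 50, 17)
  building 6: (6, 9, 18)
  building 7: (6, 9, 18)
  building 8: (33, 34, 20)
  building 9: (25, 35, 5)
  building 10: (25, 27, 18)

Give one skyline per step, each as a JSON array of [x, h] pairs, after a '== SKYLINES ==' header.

== SKYLINES ==
[[45,18],[49,0]]
[[36,18],[49,0]]
[[6,18],[15,0],[36,18],[49,0]]
[[6,18],[15,0],[32,5],[35,0],[36,18],[49,0]]
[[6,18],[15,0],[32,5],[35,0],[36,18],[49,17],[50,0]]
[[6,18],[15,0],[32,5],[35,0],[36,18],[49,17],[50,0]]
[[6,18],[15,0],[32,5],[35,0],[36,18],[49,17],[50,0]]
[[6,18],[15,0],[32,5],[33,20],[34,5],[35,0],[36,18],[49,17],[50,0]]
[[6,18],[15,0],[25,5],[33,20],[34,5],[35,0],[36,18],[49,17],[50,0]]
[[6,18],[15,0],[25,18],[27,5],[33,20],[34,5],[35,0],[36,18],[49,17],[50,0]]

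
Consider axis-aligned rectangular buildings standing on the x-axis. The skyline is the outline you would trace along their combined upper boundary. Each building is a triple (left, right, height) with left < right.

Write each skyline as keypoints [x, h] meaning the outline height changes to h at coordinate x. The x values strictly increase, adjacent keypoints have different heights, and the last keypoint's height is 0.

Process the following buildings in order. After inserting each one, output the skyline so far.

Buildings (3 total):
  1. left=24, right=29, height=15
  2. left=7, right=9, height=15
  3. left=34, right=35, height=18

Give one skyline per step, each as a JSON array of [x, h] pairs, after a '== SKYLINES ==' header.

== SKYLINES ==
[[24,15],[29,0]]
[[7,15],[9,0],[24,15],[29,0]]
[[7,15],[9,0],[24,15],[29,0],[34,18],[35,0]]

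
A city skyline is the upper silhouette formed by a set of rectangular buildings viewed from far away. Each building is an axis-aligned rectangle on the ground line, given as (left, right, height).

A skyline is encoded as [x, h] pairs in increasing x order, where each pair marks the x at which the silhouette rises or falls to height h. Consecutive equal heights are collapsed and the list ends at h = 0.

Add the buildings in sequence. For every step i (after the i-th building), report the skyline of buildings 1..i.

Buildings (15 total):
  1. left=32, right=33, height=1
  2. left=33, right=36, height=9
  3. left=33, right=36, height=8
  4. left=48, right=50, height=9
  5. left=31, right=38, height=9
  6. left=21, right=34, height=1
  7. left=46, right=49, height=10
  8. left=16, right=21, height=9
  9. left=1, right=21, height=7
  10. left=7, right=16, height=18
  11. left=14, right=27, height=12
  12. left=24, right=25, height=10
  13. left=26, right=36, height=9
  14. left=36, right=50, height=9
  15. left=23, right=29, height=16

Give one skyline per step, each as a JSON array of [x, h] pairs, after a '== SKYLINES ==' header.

== SKYLINES ==
[[32,1],[33,0]]
[[32,1],[33,9],[36,0]]
[[32,1],[33,9],[36,0]]
[[32,1],[33,9],[36,0],[48,9],[50,0]]
[[31,9],[38,0],[48,9],[50,0]]
[[21,1],[31,9],[38,0],[48,9],[50,0]]
[[21,1],[31,9],[38,0],[46,10],[49,9],[50,0]]
[[16,9],[21,1],[31,9],[38,0],[46,10],[49,9],[50,0]]
[[1,7],[16,9],[21,1],[31,9],[38,0],[46,10],[49,9],[50,0]]
[[1,7],[7,18],[16,9],[21,1],[31,9],[38,0],[46,10],[49,9],[50,0]]
[[1,7],[7,18],[16,12],[27,1],[31,9],[38,0],[46,10],[49,9],[50,0]]
[[1,7],[7,18],[16,12],[27,1],[31,9],[38,0],[46,10],[49,9],[50,0]]
[[1,7],[7,18],[16,12],[27,9],[38,0],[46,10],[49,9],[50,0]]
[[1,7],[7,18],[16,12],[27,9],[46,10],[49,9],[50,0]]
[[1,7],[7,18],[16,12],[23,16],[29,9],[46,10],[49,9],[50,0]]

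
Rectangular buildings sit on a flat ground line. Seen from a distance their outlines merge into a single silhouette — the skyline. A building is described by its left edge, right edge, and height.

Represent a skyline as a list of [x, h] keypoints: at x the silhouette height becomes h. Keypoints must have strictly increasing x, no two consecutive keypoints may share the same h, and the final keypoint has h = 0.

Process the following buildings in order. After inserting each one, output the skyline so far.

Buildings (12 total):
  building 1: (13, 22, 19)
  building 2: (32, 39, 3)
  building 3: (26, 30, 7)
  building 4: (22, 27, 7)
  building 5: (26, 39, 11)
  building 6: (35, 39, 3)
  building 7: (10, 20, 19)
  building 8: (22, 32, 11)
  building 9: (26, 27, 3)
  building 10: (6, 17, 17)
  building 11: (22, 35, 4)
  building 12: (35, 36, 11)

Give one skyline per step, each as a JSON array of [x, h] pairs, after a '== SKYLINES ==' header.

== SKYLINES ==
[[13,19],[22,0]]
[[13,19],[22,0],[32,3],[39,0]]
[[13,19],[22,0],[26,7],[30,0],[32,3],[39,0]]
[[13,19],[22,7],[30,0],[32,3],[39,0]]
[[13,19],[22,7],[26,11],[39,0]]
[[13,19],[22,7],[26,11],[39,0]]
[[10,19],[22,7],[26,11],[39,0]]
[[10,19],[22,11],[39,0]]
[[10,19],[22,11],[39,0]]
[[6,17],[10,19],[22,11],[39,0]]
[[6,17],[10,19],[22,11],[39,0]]
[[6,17],[10,19],[22,11],[39,0]]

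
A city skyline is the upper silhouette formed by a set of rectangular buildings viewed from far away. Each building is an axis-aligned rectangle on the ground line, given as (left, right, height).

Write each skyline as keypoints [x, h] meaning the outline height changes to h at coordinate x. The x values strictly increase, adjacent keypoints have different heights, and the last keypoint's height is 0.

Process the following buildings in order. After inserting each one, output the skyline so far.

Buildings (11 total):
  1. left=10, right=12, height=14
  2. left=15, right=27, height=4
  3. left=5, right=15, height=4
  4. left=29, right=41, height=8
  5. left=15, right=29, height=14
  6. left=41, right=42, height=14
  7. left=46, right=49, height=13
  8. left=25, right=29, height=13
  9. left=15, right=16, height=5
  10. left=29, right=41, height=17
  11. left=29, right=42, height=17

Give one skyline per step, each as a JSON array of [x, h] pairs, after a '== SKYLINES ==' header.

== SKYLINES ==
[[10,14],[12,0]]
[[10,14],[12,0],[15,4],[27,0]]
[[5,4],[10,14],[12,4],[27,0]]
[[5,4],[10,14],[12,4],[27,0],[29,8],[41,0]]
[[5,4],[10,14],[12,4],[15,14],[29,8],[41,0]]
[[5,4],[10,14],[12,4],[15,14],[29,8],[41,14],[42,0]]
[[5,4],[10,14],[12,4],[15,14],[29,8],[41,14],[42,0],[46,13],[49,0]]
[[5,4],[10,14],[12,4],[15,14],[29,8],[41,14],[42,0],[46,13],[49,0]]
[[5,4],[10,14],[12,4],[15,14],[29,8],[41,14],[42,0],[46,13],[49,0]]
[[5,4],[10,14],[12,4],[15,14],[29,17],[41,14],[42,0],[46,13],[49,0]]
[[5,4],[10,14],[12,4],[15,14],[29,17],[42,0],[46,13],[49,0]]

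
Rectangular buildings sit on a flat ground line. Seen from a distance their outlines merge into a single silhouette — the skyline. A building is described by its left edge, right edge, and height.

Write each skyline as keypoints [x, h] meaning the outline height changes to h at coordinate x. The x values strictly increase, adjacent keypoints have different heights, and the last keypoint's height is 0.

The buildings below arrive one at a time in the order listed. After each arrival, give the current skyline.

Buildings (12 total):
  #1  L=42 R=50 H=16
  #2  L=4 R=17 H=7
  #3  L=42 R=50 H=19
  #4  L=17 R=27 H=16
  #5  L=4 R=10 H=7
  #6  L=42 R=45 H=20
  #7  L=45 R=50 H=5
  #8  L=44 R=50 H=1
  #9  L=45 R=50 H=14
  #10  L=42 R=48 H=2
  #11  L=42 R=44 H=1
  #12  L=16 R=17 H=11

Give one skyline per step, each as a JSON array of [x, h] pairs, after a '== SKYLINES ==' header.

== SKYLINES ==
[[42,16],[50,0]]
[[4,7],[17,0],[42,16],[50,0]]
[[4,7],[17,0],[42,19],[50,0]]
[[4,7],[17,16],[27,0],[42,19],[50,0]]
[[4,7],[17,16],[27,0],[42,19],[50,0]]
[[4,7],[17,16],[27,0],[42,20],[45,19],[50,0]]
[[4,7],[17,16],[27,0],[42,20],[45,19],[50,0]]
[[4,7],[17,16],[27,0],[42,20],[45,19],[50,0]]
[[4,7],[17,16],[27,0],[42,20],[45,19],[50,0]]
[[4,7],[17,16],[27,0],[42,20],[45,19],[50,0]]
[[4,7],[17,16],[27,0],[42,20],[45,19],[50,0]]
[[4,7],[16,11],[17,16],[27,0],[42,20],[45,19],[50,0]]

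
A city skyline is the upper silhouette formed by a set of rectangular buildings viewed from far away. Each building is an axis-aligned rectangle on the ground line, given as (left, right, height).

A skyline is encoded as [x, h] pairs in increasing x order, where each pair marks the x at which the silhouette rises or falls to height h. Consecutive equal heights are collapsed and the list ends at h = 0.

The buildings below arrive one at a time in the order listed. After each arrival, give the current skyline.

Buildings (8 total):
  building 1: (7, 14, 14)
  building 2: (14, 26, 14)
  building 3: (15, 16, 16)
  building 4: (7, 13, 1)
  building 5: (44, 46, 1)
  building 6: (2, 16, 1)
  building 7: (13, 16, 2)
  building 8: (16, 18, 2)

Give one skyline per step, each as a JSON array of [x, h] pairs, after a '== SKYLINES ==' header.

== SKYLINES ==
[[7,14],[14,0]]
[[7,14],[26,0]]
[[7,14],[15,16],[16,14],[26,0]]
[[7,14],[15,16],[16,14],[26,0]]
[[7,14],[15,16],[16,14],[26,0],[44,1],[46,0]]
[[2,1],[7,14],[15,16],[16,14],[26,0],[44,1],[46,0]]
[[2,1],[7,14],[15,16],[16,14],[26,0],[44,1],[46,0]]
[[2,1],[7,14],[15,16],[16,14],[26,0],[44,1],[46,0]]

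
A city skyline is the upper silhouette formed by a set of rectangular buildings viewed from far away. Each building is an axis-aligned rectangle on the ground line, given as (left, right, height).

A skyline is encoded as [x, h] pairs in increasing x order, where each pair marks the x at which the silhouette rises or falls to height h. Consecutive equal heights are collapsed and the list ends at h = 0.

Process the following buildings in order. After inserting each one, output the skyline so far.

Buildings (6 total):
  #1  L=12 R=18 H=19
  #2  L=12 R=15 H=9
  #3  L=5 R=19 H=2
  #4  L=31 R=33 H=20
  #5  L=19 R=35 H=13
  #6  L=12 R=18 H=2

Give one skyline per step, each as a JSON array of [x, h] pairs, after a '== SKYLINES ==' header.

== SKYLINES ==
[[12,19],[18,0]]
[[12,19],[18,0]]
[[5,2],[12,19],[18,2],[19,0]]
[[5,2],[12,19],[18,2],[19,0],[31,20],[33,0]]
[[5,2],[12,19],[18,2],[19,13],[31,20],[33,13],[35,0]]
[[5,2],[12,19],[18,2],[19,13],[31,20],[33,13],[35,0]]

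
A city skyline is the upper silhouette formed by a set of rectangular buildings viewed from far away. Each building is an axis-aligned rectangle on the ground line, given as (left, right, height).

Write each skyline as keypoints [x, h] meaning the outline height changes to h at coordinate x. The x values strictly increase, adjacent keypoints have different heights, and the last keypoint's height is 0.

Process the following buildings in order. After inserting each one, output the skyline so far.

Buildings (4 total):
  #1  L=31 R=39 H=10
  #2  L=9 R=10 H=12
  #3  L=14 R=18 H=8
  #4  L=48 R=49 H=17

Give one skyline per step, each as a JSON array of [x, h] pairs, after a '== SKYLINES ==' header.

== SKYLINES ==
[[31,10],[39,0]]
[[9,12],[10,0],[31,10],[39,0]]
[[9,12],[10,0],[14,8],[18,0],[31,10],[39,0]]
[[9,12],[10,0],[14,8],[18,0],[31,10],[39,0],[48,17],[49,0]]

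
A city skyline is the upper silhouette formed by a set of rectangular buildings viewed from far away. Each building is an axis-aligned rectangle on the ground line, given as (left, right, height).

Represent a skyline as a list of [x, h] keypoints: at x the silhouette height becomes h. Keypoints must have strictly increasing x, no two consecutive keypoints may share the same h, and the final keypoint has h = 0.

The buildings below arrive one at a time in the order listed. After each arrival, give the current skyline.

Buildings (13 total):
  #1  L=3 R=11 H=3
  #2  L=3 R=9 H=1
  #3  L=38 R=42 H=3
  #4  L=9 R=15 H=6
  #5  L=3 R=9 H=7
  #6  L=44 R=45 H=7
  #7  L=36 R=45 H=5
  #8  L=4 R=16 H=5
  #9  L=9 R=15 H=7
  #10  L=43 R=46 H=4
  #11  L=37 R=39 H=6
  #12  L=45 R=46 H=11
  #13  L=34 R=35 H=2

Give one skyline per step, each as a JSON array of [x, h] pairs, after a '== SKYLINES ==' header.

== SKYLINES ==
[[3,3],[11,0]]
[[3,3],[11,0]]
[[3,3],[11,0],[38,3],[42,0]]
[[3,3],[9,6],[15,0],[38,3],[42,0]]
[[3,7],[9,6],[15,0],[38,3],[42,0]]
[[3,7],[9,6],[15,0],[38,3],[42,0],[44,7],[45,0]]
[[3,7],[9,6],[15,0],[36,5],[44,7],[45,0]]
[[3,7],[9,6],[15,5],[16,0],[36,5],[44,7],[45,0]]
[[3,7],[15,5],[16,0],[36,5],[44,7],[45,0]]
[[3,7],[15,5],[16,0],[36,5],[44,7],[45,4],[46,0]]
[[3,7],[15,5],[16,0],[36,5],[37,6],[39,5],[44,7],[45,4],[46,0]]
[[3,7],[15,5],[16,0],[36,5],[37,6],[39,5],[44,7],[45,11],[46,0]]
[[3,7],[15,5],[16,0],[34,2],[35,0],[36,5],[37,6],[39,5],[44,7],[45,11],[46,0]]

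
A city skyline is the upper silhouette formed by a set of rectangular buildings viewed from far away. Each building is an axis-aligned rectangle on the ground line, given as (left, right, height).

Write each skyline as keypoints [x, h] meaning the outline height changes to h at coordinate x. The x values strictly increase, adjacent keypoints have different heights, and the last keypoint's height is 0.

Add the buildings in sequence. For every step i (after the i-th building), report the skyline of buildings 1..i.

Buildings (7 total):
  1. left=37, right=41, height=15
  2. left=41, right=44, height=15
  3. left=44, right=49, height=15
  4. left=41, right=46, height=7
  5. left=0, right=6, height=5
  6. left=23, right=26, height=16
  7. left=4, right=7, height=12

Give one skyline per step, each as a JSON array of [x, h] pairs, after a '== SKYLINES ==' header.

== SKYLINES ==
[[37,15],[41,0]]
[[37,15],[44,0]]
[[37,15],[49,0]]
[[37,15],[49,0]]
[[0,5],[6,0],[37,15],[49,0]]
[[0,5],[6,0],[23,16],[26,0],[37,15],[49,0]]
[[0,5],[4,12],[7,0],[23,16],[26,0],[37,15],[49,0]]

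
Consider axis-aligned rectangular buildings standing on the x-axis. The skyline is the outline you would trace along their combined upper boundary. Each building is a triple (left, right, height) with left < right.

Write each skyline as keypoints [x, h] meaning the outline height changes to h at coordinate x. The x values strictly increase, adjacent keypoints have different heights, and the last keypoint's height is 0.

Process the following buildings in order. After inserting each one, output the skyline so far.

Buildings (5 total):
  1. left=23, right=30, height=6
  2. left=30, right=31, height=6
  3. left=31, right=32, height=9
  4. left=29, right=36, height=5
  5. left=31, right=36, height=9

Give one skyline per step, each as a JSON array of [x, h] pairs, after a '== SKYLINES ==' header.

== SKYLINES ==
[[23,6],[30,0]]
[[23,6],[31,0]]
[[23,6],[31,9],[32,0]]
[[23,6],[31,9],[32,5],[36,0]]
[[23,6],[31,9],[36,0]]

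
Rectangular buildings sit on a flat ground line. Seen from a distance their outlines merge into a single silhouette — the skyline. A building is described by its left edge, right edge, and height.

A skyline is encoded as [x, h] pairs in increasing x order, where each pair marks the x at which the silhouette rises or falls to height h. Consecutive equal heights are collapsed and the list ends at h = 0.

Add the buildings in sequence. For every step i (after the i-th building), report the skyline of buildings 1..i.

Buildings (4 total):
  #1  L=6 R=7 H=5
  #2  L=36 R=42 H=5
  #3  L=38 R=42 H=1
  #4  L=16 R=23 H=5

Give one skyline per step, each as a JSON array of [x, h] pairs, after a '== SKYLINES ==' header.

== SKYLINES ==
[[6,5],[7,0]]
[[6,5],[7,0],[36,5],[42,0]]
[[6,5],[7,0],[36,5],[42,0]]
[[6,5],[7,0],[16,5],[23,0],[36,5],[42,0]]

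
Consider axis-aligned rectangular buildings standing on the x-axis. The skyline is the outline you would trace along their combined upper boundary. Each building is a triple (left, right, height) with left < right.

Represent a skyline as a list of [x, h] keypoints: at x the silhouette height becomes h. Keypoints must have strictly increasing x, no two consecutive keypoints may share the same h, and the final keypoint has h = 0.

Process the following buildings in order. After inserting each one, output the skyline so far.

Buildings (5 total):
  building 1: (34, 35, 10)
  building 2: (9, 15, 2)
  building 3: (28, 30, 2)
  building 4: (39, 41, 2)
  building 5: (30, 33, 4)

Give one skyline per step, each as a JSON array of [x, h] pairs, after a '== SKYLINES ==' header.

== SKYLINES ==
[[34,10],[35,0]]
[[9,2],[15,0],[34,10],[35,0]]
[[9,2],[15,0],[28,2],[30,0],[34,10],[35,0]]
[[9,2],[15,0],[28,2],[30,0],[34,10],[35,0],[39,2],[41,0]]
[[9,2],[15,0],[28,2],[30,4],[33,0],[34,10],[35,0],[39,2],[41,0]]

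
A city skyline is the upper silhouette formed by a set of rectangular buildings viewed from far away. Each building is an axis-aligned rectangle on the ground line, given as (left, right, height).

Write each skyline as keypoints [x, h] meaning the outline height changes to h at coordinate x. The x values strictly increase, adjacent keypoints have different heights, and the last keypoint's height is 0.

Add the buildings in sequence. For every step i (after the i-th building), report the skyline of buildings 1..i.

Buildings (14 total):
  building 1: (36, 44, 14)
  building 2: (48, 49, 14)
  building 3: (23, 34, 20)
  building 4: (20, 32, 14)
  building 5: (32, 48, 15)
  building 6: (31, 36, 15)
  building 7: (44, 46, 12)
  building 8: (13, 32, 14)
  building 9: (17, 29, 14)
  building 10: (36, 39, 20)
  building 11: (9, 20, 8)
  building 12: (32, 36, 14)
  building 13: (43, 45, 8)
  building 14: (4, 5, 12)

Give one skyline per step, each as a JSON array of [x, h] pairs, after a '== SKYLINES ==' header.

== SKYLINES ==
[[36,14],[44,0]]
[[36,14],[44,0],[48,14],[49,0]]
[[23,20],[34,0],[36,14],[44,0],[48,14],[49,0]]
[[20,14],[23,20],[34,0],[36,14],[44,0],[48,14],[49,0]]
[[20,14],[23,20],[34,15],[48,14],[49,0]]
[[20,14],[23,20],[34,15],[48,14],[49,0]]
[[20,14],[23,20],[34,15],[48,14],[49,0]]
[[13,14],[23,20],[34,15],[48,14],[49,0]]
[[13,14],[23,20],[34,15],[48,14],[49,0]]
[[13,14],[23,20],[34,15],[36,20],[39,15],[48,14],[49,0]]
[[9,8],[13,14],[23,20],[34,15],[36,20],[39,15],[48,14],[49,0]]
[[9,8],[13,14],[23,20],[34,15],[36,20],[39,15],[48,14],[49,0]]
[[9,8],[13,14],[23,20],[34,15],[36,20],[39,15],[48,14],[49,0]]
[[4,12],[5,0],[9,8],[13,14],[23,20],[34,15],[36,20],[39,15],[48,14],[49,0]]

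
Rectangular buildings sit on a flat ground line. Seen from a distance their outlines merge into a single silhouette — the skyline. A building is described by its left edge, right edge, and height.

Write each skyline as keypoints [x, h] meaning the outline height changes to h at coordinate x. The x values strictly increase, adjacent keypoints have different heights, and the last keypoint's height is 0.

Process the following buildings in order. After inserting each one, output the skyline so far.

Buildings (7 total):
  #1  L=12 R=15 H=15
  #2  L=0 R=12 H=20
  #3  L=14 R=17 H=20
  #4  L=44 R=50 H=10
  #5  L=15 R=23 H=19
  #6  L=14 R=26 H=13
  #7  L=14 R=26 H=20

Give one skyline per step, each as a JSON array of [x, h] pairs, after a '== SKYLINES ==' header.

== SKYLINES ==
[[12,15],[15,0]]
[[0,20],[12,15],[15,0]]
[[0,20],[12,15],[14,20],[17,0]]
[[0,20],[12,15],[14,20],[17,0],[44,10],[50,0]]
[[0,20],[12,15],[14,20],[17,19],[23,0],[44,10],[50,0]]
[[0,20],[12,15],[14,20],[17,19],[23,13],[26,0],[44,10],[50,0]]
[[0,20],[12,15],[14,20],[26,0],[44,10],[50,0]]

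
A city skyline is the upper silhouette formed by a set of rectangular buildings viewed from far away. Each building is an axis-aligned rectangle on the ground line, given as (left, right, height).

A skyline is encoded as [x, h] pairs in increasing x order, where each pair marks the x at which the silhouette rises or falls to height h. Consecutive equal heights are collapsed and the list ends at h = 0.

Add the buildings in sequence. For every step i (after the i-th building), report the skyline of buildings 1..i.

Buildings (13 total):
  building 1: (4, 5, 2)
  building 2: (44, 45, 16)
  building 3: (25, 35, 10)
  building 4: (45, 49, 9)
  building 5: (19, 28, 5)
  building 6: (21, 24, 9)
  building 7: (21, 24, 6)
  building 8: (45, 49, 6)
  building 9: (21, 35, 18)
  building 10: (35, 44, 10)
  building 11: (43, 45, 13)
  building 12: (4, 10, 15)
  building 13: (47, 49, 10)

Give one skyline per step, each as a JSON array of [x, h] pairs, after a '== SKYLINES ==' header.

== SKYLINES ==
[[4,2],[5,0]]
[[4,2],[5,0],[44,16],[45,0]]
[[4,2],[5,0],[25,10],[35,0],[44,16],[45,0]]
[[4,2],[5,0],[25,10],[35,0],[44,16],[45,9],[49,0]]
[[4,2],[5,0],[19,5],[25,10],[35,0],[44,16],[45,9],[49,0]]
[[4,2],[5,0],[19,5],[21,9],[24,5],[25,10],[35,0],[44,16],[45,9],[49,0]]
[[4,2],[5,0],[19,5],[21,9],[24,5],[25,10],[35,0],[44,16],[45,9],[49,0]]
[[4,2],[5,0],[19,5],[21,9],[24,5],[25,10],[35,0],[44,16],[45,9],[49,0]]
[[4,2],[5,0],[19,5],[21,18],[35,0],[44,16],[45,9],[49,0]]
[[4,2],[5,0],[19,5],[21,18],[35,10],[44,16],[45,9],[49,0]]
[[4,2],[5,0],[19,5],[21,18],[35,10],[43,13],[44,16],[45,9],[49,0]]
[[4,15],[10,0],[19,5],[21,18],[35,10],[43,13],[44,16],[45,9],[49,0]]
[[4,15],[10,0],[19,5],[21,18],[35,10],[43,13],[44,16],[45,9],[47,10],[49,0]]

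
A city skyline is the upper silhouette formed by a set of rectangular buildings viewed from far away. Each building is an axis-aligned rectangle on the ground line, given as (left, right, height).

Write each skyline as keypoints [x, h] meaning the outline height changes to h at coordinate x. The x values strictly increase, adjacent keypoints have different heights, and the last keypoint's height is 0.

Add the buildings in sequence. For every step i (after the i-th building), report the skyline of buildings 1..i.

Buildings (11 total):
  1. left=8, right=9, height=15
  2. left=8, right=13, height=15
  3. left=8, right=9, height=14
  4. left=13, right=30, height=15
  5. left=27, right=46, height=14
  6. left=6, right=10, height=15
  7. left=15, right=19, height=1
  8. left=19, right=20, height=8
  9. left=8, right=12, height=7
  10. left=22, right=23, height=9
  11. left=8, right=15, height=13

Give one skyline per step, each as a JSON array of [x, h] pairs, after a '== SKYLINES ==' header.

== SKYLINES ==
[[8,15],[9,0]]
[[8,15],[13,0]]
[[8,15],[13,0]]
[[8,15],[30,0]]
[[8,15],[30,14],[46,0]]
[[6,15],[30,14],[46,0]]
[[6,15],[30,14],[46,0]]
[[6,15],[30,14],[46,0]]
[[6,15],[30,14],[46,0]]
[[6,15],[30,14],[46,0]]
[[6,15],[30,14],[46,0]]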